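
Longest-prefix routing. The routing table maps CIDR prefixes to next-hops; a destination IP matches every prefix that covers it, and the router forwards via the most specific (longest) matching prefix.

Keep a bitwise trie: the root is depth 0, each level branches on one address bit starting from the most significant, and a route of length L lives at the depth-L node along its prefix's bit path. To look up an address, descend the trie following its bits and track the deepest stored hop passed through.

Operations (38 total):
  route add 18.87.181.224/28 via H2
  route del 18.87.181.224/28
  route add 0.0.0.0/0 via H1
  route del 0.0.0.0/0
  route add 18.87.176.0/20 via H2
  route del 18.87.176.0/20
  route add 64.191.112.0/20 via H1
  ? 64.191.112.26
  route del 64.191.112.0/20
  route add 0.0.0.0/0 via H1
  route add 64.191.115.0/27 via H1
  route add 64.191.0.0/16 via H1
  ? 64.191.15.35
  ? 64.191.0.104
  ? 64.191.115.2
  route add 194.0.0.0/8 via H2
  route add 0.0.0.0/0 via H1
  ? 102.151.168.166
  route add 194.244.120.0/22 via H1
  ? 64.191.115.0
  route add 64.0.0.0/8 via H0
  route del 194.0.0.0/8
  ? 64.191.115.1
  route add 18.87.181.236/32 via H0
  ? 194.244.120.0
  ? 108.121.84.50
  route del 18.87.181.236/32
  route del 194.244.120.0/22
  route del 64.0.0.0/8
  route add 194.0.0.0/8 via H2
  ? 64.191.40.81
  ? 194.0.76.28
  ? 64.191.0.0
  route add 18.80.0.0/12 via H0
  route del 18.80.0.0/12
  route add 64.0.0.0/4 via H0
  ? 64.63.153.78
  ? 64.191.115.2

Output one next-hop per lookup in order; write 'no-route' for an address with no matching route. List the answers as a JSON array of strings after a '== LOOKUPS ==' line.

Trace:
  add 18.87.181.224/28 -> H2 at depth 28
  del 18.87.181.224/28 (clear depth 28)
  add 0.0.0.0/0 -> H1 at depth 0
  del 0.0.0.0/0 (clear depth 0)
  add 18.87.176.0/20 -> H2 at depth 20
  del 18.87.176.0/20 (clear depth 20)
  add 64.191.112.0/20 -> H1 at depth 20
  lookup 64.191.112.26: bits 01000000101111110111 walk d0:-→d1:-→d2:-→d3:-→d4:-→d5:-→d6:-→d7:-→d8:-→d9:-→d10:-→d11:-→d12:-→d13:-→d14:-→d15:-→d16:-→d17:-→d18:-→d19:-→d20:H1 -> H1
  del 64.191.112.0/20 (clear depth 20)
  add 0.0.0.0/0 -> H1 at depth 0
  add 64.191.115.0/27 -> H1 at depth 27
  add 64.191.0.0/16 -> H1 at depth 16
  lookup 64.191.15.35: bits 01000000101111110 walk d0:H1→d1:-→d2:-→d3:-→d4:-→d5:-→d6:-→d7:-→d8:-→d9:-→d10:-→d11:-→d12:-→d13:-→d14:-→d15:-→d16:H1→d17:- -> H1
  lookup 64.191.0.104: bits 01000000101111110 walk d0:H1→d1:-→d2:-→d3:-→d4:-→d5:-→d6:-→d7:-→d8:-→d9:-→d10:-→d11:-→d12:-→d13:-→d14:-→d15:-→d16:H1→d17:- -> H1
  lookup 64.191.115.2: bits 010000001011111101110011000 walk d0:H1→d1:-→d2:-→d3:-→d4:-→d5:-→d6:-→d7:-→d8:-→d9:-→d10:-→d11:-→d12:-→d13:-→d14:-→d15:-→d16:H1→d17:-→d18:-→d19:-→d20:-→d21:-→d22:-→d23:-→d24:-→d25:-→d26:-→d27:H1 -> H1
  add 194.0.0.0/8 -> H2 at depth 8
  add 0.0.0.0/0 -> H1 at depth 0
  lookup 102.151.168.166: bits 01 walk d0:H1→d1:-→d2:- -> H1
  add 194.244.120.0/22 -> H1 at depth 22
  lookup 64.191.115.0: bits 010000001011111101110011000 walk d0:H1→d1:-→d2:-→d3:-→d4:-→d5:-→d6:-→d7:-→d8:-→d9:-→d10:-→d11:-→d12:-→d13:-→d14:-→d15:-→d16:H1→d17:-→d18:-→d19:-→d20:-→d21:-→d22:-→d23:-→d24:-→d25:-→d26:-→d27:H1 -> H1
  add 64.0.0.0/8 -> H0 at depth 8
  del 194.0.0.0/8 (clear depth 8)
  lookup 64.191.115.1: bits 010000001011111101110011000 walk d0:H1→d1:-→d2:-→d3:-→d4:-→d5:-→d6:-→d7:-→d8:H0→d9:-→d10:-→d11:-→d12:-→d13:-→d14:-→d15:-→d16:H1→d17:-→d18:-→d19:-→d20:-→d21:-→d22:-→d23:-→d24:-→d25:-→d26:-→d27:H1 -> H1
  add 18.87.181.236/32 -> H0 at depth 32
  lookup 194.244.120.0: bits 1100001011110100011110 walk d0:H1→d1:-→d2:-→d3:-→d4:-→d5:-→d6:-→d7:-→d8:-→d9:-→d10:-→d11:-→d12:-→d13:-→d14:-→d15:-→d16:-→d17:-→d18:-→d19:-→d20:-→d21:-→d22:H1 -> H1
  lookup 108.121.84.50: bits 01 walk d0:H1→d1:-→d2:- -> H1
  del 18.87.181.236/32 (clear depth 32)
  del 194.244.120.0/22 (clear depth 22)
  del 64.0.0.0/8 (clear depth 8)
  add 194.0.0.0/8 -> H2 at depth 8
  lookup 64.191.40.81: bits 01000000101111110 walk d0:H1→d1:-→d2:-→d3:-→d4:-→d5:-→d6:-→d7:-→d8:-→d9:-→d10:-→d11:-→d12:-→d13:-→d14:-→d15:-→d16:H1→d17:- -> H1
  lookup 194.0.76.28: bits 11000010 walk d0:H1→d1:-→d2:-→d3:-→d4:-→d5:-→d6:-→d7:-→d8:H2 -> H2
  lookup 64.191.0.0: bits 01000000101111110 walk d0:H1→d1:-→d2:-→d3:-→d4:-→d5:-→d6:-→d7:-→d8:-→d9:-→d10:-→d11:-→d12:-→d13:-→d14:-→d15:-→d16:H1→d17:- -> H1
  add 18.80.0.0/12 -> H0 at depth 12
  del 18.80.0.0/12 (clear depth 12)
  add 64.0.0.0/4 -> H0 at depth 4
  lookup 64.63.153.78: bits 01000000 walk d0:H1→d1:-→d2:-→d3:-→d4:H0→d5:-→d6:-→d7:-→d8:- -> H0
  lookup 64.191.115.2: bits 010000001011111101110011000 walk d0:H1→d1:-→d2:-→d3:-→d4:H0→d5:-→d6:-→d7:-→d8:-→d9:-→d10:-→d11:-→d12:-→d13:-→d14:-→d15:-→d16:H1→d17:-→d18:-→d19:-→d20:-→d21:-→d22:-→d23:-→d24:-→d25:-→d26:-→d27:H1 -> H1

== LOOKUPS ==
["H1","H1","H1","H1","H1","H1","H1","H1","H1","H1","H2","H1","H0","H1"]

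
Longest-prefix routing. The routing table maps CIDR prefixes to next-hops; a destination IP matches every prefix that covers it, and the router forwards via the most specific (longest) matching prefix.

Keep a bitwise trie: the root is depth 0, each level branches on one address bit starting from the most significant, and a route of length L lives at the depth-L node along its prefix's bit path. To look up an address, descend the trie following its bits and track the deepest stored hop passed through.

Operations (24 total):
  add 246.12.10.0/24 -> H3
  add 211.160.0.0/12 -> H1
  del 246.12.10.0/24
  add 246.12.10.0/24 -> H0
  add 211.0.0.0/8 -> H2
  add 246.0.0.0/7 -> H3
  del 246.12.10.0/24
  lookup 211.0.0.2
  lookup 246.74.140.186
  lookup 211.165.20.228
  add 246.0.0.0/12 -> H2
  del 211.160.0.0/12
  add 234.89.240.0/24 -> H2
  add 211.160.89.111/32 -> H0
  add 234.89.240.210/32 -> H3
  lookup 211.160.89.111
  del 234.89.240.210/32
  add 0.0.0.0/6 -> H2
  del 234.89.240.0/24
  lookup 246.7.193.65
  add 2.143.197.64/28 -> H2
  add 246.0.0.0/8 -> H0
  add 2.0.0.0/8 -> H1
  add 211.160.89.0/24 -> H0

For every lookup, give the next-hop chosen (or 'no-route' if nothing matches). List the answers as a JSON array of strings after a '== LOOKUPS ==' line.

Process each operation:
  + 246.12.10.0/24 (H3) depth=24
  + 211.160.0.0/12 (H1) depth=12
  del 246.12.10.0/24 (clear depth 24)
  + 246.12.10.0/24 (H0) depth=24
  + 211.0.0.0/8 (H2) depth=8
  + 246.0.0.0/7 (H3) depth=7
  del 246.12.10.0/24 (clear depth 24)
  ? 211.0.0.2  path d0:-→d1:-→d2:-→d3:-→d4:-→d5:-→d6:-→d7:-→d8:H2  best=H2
  ? 246.74.140.186  path d0:-→d1:-→d2:-→d3:-→d4:-→d5:-→d6:-→d7:H3→d8:-→d9:-  best=H3
  ? 211.165.20.228  path d0:-→d1:-→d2:-→d3:-→d4:-→d5:-→d6:-→d7:-→d8:H2→d9:-→d10:-→d11:-→d12:H1  best=H1
  + 246.0.0.0/12 (H2) depth=12
  del 211.160.0.0/12 (clear depth 12)
  + 234.89.240.0/24 (H2) depth=24
  + 211.160.89.111/32 (H0) depth=32
  + 234.89.240.210/32 (H3) depth=32
  ? 211.160.89.111  path d0:-→d1:-→d2:-→d3:-→d4:-→d5:-→d6:-→d7:-→d8:H2→d9:-→d10:-→d11:-→d12:-→d13:-→d14:-→d15:-→d16:-→d17:-→d18:-→d19:-→d20:-→d21:-→d22:-→d23:-→d24:-→d25:-→d26:-→d27:-→d28:-→d29:-→d30:-→d31:-→d32:H0  best=H0
  del 234.89.240.210/32 (clear depth 32)
  + 0.0.0.0/6 (H2) depth=6
  del 234.89.240.0/24 (clear depth 24)
  ? 246.7.193.65  path d0:-→d1:-→d2:-→d3:-→d4:-→d5:-→d6:-→d7:H3→d8:-→d9:-→d10:-→d11:-→d12:H2  best=H2
  + 2.143.197.64/28 (H2) depth=28
  + 246.0.0.0/8 (H0) depth=8
  + 2.0.0.0/8 (H1) depth=8
  + 211.160.89.0/24 (H0) depth=24

== LOOKUPS ==
["H2","H3","H1","H0","H2"]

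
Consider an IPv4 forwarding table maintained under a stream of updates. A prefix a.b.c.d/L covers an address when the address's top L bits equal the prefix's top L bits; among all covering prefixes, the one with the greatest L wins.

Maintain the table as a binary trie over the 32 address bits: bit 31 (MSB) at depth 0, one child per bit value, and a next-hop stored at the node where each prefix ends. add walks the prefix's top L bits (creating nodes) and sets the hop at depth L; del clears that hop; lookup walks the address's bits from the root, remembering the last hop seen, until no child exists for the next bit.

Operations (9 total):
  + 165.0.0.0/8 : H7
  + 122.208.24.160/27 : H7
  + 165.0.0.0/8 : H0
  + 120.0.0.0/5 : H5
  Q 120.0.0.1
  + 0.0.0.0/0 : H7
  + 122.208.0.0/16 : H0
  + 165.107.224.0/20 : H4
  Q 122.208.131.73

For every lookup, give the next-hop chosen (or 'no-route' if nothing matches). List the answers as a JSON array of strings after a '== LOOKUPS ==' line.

Apply in order:
  + 165.0.0.0/8 (H7) depth=8
  + 122.208.24.160/27 (H7) depth=27
  + 165.0.0.0/8 (H0) depth=8
  + 120.0.0.0/5 (H5) depth=5
  Q 120.0.0.1: descend 011110 ; hops seen [H5] ; pick H5
  + 0.0.0.0/0 (H7) depth=0
  + 122.208.0.0/16 (H0) depth=16
  + 165.107.224.0/20 (H4) depth=20
  Q 122.208.131.73: descend 0111101011010000 ; hops seen [H7,H5,H0] ; pick H0

== LOOKUPS ==
["H5","H0"]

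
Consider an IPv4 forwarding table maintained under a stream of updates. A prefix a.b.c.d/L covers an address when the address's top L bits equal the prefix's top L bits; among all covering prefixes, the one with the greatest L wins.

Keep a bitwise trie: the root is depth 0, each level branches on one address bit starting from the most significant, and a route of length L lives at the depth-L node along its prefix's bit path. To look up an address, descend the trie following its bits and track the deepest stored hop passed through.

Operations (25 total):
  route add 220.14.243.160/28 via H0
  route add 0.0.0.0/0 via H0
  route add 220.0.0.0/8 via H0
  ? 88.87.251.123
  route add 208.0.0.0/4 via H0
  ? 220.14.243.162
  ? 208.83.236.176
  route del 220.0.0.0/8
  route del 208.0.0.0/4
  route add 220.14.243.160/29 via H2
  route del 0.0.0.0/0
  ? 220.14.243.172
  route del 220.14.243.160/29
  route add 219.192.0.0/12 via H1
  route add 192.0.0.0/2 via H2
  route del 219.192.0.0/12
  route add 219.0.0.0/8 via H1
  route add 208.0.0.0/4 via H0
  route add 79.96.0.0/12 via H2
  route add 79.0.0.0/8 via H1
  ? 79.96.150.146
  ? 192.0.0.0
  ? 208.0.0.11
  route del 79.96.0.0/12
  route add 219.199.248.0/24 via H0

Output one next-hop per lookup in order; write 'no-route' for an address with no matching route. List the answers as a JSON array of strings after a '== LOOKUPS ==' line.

Apply in order:
  add 220.14.243.160/28 -> H0 at depth 28
  add 0.0.0.0/0 -> H0 at depth 0
  add 220.0.0.0/8 -> H0 at depth 8
  ? 88.87.251.123  path d0:H0  best=H0
  add 208.0.0.0/4 -> H0 at depth 4
  ? 220.14.243.162  path d0:H0→d1:-→d2:-→d3:-→d4:H0→d5:-→d6:-→d7:-→d8:H0→d9:-→d10:-→d11:-→d12:-→d13:-→d14:-→d15:-→d16:-→d17:-→d18:-→d19:-→d20:-→d21:-→d22:-→d23:-→d24:-→d25:-→d26:-→d27:-→d28:H0  best=H0
  ? 208.83.236.176  path d0:H0→d1:-→d2:-→d3:-→d4:H0  best=H0
  - 220.0.0.0/8 clear@8
  - 208.0.0.0/4 clear@4
  add 220.14.243.160/29 -> H2 at depth 29
  - 0.0.0.0/0 clear@0
  ? 220.14.243.172  path d0:-→d1:-→d2:-→d3:-→d4:-→d5:-→d6:-→d7:-→d8:-→d9:-→d10:-→d11:-→d12:-→d13:-→d14:-→d15:-→d16:-→d17:-→d18:-→d19:-→d20:-→d21:-→d22:-→d23:-→d24:-→d25:-→d26:-→d27:-→d28:H0  best=H0
  - 220.14.243.160/29 clear@29
  add 219.192.0.0/12 -> H1 at depth 12
  add 192.0.0.0/2 -> H2 at depth 2
  - 219.192.0.0/12 clear@12
  add 219.0.0.0/8 -> H1 at depth 8
  add 208.0.0.0/4 -> H0 at depth 4
  add 79.96.0.0/12 -> H2 at depth 12
  add 79.0.0.0/8 -> H1 at depth 8
  ? 79.96.150.146  path d0:-→d1:-→d2:-→d3:-→d4:-→d5:-→d6:-→d7:-→d8:H1→d9:-→d10:-→d11:-→d12:H2  best=H2
  ? 192.0.0.0  path d0:-→d1:-→d2:H2→d3:-  best=H2
  ? 208.0.0.11  path d0:-→d1:-→d2:H2→d3:-→d4:H0  best=H0
  - 79.96.0.0/12 clear@12
  add 219.199.248.0/24 -> H0 at depth 24

== LOOKUPS ==
["H0","H0","H0","H0","H2","H2","H0"]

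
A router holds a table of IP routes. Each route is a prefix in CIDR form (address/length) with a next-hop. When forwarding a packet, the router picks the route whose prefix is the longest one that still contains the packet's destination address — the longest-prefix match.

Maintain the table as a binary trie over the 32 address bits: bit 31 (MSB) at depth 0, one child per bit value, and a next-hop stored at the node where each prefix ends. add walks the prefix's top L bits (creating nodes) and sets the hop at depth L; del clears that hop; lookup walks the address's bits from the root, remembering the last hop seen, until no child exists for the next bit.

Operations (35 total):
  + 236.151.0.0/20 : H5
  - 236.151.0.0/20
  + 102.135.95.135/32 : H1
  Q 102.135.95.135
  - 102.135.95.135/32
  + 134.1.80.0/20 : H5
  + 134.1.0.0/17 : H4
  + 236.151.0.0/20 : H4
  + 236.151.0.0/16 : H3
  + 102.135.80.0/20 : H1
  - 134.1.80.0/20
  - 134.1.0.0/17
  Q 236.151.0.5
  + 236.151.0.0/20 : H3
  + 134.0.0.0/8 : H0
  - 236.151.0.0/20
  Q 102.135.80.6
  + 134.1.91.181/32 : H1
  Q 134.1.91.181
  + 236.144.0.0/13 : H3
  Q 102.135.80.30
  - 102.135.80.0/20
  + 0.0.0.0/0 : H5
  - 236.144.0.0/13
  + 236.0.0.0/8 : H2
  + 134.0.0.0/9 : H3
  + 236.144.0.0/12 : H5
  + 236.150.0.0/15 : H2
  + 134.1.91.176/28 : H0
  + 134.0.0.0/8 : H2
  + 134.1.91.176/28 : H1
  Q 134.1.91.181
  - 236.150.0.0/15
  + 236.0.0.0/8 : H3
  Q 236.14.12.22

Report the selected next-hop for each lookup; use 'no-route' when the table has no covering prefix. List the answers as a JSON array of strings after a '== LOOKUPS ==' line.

Process each operation:
  + 236.151.0.0/20 (H5) depth=20
  - 236.151.0.0/20 clear@20
  + 102.135.95.135/32 (H1) depth=32
  ? 102.135.95.135  path d0:-→d1:-→d2:-→d3:-→d4:-→d5:-→d6:-→d7:-→d8:-→d9:-→d10:-→d11:-→d12:-→d13:-→d14:-→d15:-→d16:-→d17:-→d18:-→d19:-→d20:-→d21:-→d22:-→d23:-→d24:-→d25:-→d26:-→d27:-→d28:-→d29:-→d30:-→d31:-→d32:H1  best=H1
  - 102.135.95.135/32 clear@32
  + 134.1.80.0/20 (H5) depth=20
  + 134.1.0.0/17 (H4) depth=17
  + 236.151.0.0/20 (H4) depth=20
  + 236.151.0.0/16 (H3) depth=16
  + 102.135.80.0/20 (H1) depth=20
  - 134.1.80.0/20 clear@20
  - 134.1.0.0/17 clear@17
  ? 236.151.0.5  path d0:-→d1:-→d2:-→d3:-→d4:-→d5:-→d6:-→d7:-→d8:-→d9:-→d10:-→d11:-→d12:-→d13:-→d14:-→d15:-→d16:H3→d17:-→d18:-→d19:-→d20:H4  best=H4
  + 236.151.0.0/20 (H3) depth=20
  + 134.0.0.0/8 (H0) depth=8
  - 236.151.0.0/20 clear@20
  ? 102.135.80.6  path d0:-→d1:-→d2:-→d3:-→d4:-→d5:-→d6:-→d7:-→d8:-→d9:-→d10:-→d11:-→d12:-→d13:-→d14:-→d15:-→d16:-→d17:-→d18:-→d19:-→d20:H1  best=H1
  + 134.1.91.181/32 (H1) depth=32
  ? 134.1.91.181  path d0:-→d1:-→d2:-→d3:-→d4:-→d5:-→d6:-→d7:-→d8:H0→d9:-→d10:-→d11:-→d12:-→d13:-→d14:-→d15:-→d16:-→d17:-→d18:-→d19:-→d20:-→d21:-→d22:-→d23:-→d24:-→d25:-→d26:-→d27:-→d28:-→d29:-→d30:-→d31:-→d32:H1  best=H1
  + 236.144.0.0/13 (H3) depth=13
  ? 102.135.80.30  path d0:-→d1:-→d2:-→d3:-→d4:-→d5:-→d6:-→d7:-→d8:-→d9:-→d10:-→d11:-→d12:-→d13:-→d14:-→d15:-→d16:-→d17:-→d18:-→d19:-→d20:H1  best=H1
  - 102.135.80.0/20 clear@20
  + 0.0.0.0/0 (H5) depth=0
  - 236.144.0.0/13 clear@13
  + 236.0.0.0/8 (H2) depth=8
  + 134.0.0.0/9 (H3) depth=9
  + 236.144.0.0/12 (H5) depth=12
  + 236.150.0.0/15 (H2) depth=15
  + 134.1.91.176/28 (H0) depth=28
  + 134.0.0.0/8 (H2) depth=8
  + 134.1.91.176/28 (H1) depth=28
  ? 134.1.91.181  path d0:H5→d1:-→d2:-→d3:-→d4:-→d5:-→d6:-→d7:-→d8:H2→d9:H3→d10:-→d11:-→d12:-→d13:-→d14:-→d15:-→d16:-→d17:-→d18:-→d19:-→d20:-→d21:-→d22:-→d23:-→d24:-→d25:-→d26:-→d27:-→d28:H1→d29:-→d30:-→d31:-→d32:H1  best=H1
  - 236.150.0.0/15 clear@15
  + 236.0.0.0/8 (H3) depth=8
  ? 236.14.12.22  path d0:H5→d1:-→d2:-→d3:-→d4:-→d5:-→d6:-→d7:-→d8:H3  best=H3

== LOOKUPS ==
["H1","H4","H1","H1","H1","H1","H3"]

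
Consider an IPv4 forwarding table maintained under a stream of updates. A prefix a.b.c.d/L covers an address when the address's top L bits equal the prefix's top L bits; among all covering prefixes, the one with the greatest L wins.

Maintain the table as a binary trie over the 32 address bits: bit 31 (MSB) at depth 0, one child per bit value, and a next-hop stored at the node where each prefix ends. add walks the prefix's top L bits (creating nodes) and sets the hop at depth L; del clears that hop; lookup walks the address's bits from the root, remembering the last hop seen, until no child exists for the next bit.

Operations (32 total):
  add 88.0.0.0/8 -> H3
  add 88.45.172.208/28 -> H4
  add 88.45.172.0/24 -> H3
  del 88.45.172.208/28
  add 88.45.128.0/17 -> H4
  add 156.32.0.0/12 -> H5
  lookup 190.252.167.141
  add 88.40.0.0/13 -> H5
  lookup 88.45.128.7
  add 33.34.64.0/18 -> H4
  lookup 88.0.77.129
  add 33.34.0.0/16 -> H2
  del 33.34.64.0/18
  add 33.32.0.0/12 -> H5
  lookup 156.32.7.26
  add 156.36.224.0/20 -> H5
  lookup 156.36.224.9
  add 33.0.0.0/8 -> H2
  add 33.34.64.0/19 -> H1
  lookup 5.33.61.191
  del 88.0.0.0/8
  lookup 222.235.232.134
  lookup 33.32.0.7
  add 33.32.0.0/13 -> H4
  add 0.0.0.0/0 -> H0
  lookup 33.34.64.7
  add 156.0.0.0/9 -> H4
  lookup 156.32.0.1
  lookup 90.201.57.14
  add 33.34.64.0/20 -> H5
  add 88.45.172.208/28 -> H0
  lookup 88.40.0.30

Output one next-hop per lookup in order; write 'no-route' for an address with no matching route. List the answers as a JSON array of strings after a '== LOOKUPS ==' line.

Apply in order:
  + 88.0.0.0/8 (H3) depth=8
  + 88.45.172.208/28 (H4) depth=28
  + 88.45.172.0/24 (H3) depth=24
  - 88.45.172.208/28 clear@28
  + 88.45.128.0/17 (H4) depth=17
  + 156.32.0.0/12 (H5) depth=12
  ? 190.252.167.141  path d0:-→d1:-→d2:-  best=no-route
  + 88.40.0.0/13 (H5) depth=13
  ? 88.45.128.7  path d0:-→d1:-→d2:-→d3:-→d4:-→d5:-→d6:-→d7:-→d8:H3→d9:-→d10:-→d11:-→d12:-→d13:H5→d14:-→d15:-→d16:-→d17:H4→d18:-  best=H4
  + 33.34.64.0/18 (H4) depth=18
  ? 88.0.77.129  path d0:-→d1:-→d2:-→d3:-→d4:-→d5:-→d6:-→d7:-→d8:H3→d9:-→d10:-  best=H3
  + 33.34.0.0/16 (H2) depth=16
  - 33.34.64.0/18 clear@18
  + 33.32.0.0/12 (H5) depth=12
  ? 156.32.7.26  path d0:-→d1:-→d2:-→d3:-→d4:-→d5:-→d6:-→d7:-→d8:-→d9:-→d10:-→d11:-→d12:H5  best=H5
  + 156.36.224.0/20 (H5) depth=20
  ? 156.36.224.9  path d0:-→d1:-→d2:-→d3:-→d4:-→d5:-→d6:-→d7:-→d8:-→d9:-→d10:-→d11:-→d12:H5→d13:-→d14:-→d15:-→d16:-→d17:-→d18:-→d19:-→d20:H5  best=H5
  + 33.0.0.0/8 (H2) depth=8
  + 33.34.64.0/19 (H1) depth=19
  ? 5.33.61.191  path d0:-→d1:-→d2:-  best=no-route
  - 88.0.0.0/8 clear@8
  ? 222.235.232.134  path d0:-→d1:-  best=no-route
  ? 33.32.0.7  path d0:-→d1:-→d2:-→d3:-→d4:-→d5:-→d6:-→d7:-→d8:H2→d9:-→d10:-→d11:-→d12:H5→d13:-→d14:-  best=H5
  + 33.32.0.0/13 (H4) depth=13
  + 0.0.0.0/0 (H0) depth=0
  ? 33.34.64.7  path d0:H0→d1:-→d2:-→d3:-→d4:-→d5:-→d6:-→d7:-→d8:H2→d9:-→d10:-→d11:-→d12:H5→d13:H4→d14:-→d15:-→d16:H2→d17:-→d18:-→d19:H1  best=H1
  + 156.0.0.0/9 (H4) depth=9
  ? 156.32.0.1  path d0:H0→d1:-→d2:-→d3:-→d4:-→d5:-→d6:-→d7:-→d8:-→d9:H4→d10:-→d11:-→d12:H5→d13:-  best=H5
  ? 90.201.57.14  path d0:H0→d1:-→d2:-→d3:-→d4:-→d5:-→d6:-  best=H0
  + 33.34.64.0/20 (H5) depth=20
  + 88.45.172.208/28 (H0) depth=28
  ? 88.40.0.30  path d0:H0→d1:-→d2:-→d3:-→d4:-→d5:-→d6:-→d7:-→d8:-→d9:-→d10:-→d11:-→d12:-→d13:H5  best=H5

== LOOKUPS ==
["no-route","H4","H3","H5","H5","no-route","no-route","H5","H1","H5","H0","H5"]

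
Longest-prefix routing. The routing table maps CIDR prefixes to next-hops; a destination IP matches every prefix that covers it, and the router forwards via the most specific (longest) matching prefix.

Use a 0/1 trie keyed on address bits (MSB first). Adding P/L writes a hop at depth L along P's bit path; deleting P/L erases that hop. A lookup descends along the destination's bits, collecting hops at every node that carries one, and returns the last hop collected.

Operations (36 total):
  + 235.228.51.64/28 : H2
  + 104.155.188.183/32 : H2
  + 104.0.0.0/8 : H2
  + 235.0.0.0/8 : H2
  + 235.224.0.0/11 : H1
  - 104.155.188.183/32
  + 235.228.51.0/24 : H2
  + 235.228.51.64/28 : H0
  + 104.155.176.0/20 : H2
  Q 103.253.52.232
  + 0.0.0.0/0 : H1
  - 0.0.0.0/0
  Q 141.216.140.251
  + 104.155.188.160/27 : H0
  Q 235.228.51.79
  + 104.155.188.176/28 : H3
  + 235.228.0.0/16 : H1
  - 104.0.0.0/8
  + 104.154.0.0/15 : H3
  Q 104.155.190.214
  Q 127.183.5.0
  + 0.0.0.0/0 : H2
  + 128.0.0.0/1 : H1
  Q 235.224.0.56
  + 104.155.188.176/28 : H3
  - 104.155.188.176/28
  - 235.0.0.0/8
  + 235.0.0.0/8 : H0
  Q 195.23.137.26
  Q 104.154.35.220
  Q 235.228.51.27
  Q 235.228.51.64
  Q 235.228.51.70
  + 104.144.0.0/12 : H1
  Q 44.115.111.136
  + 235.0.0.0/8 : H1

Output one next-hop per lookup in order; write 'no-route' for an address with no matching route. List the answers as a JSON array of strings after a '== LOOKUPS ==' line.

Process each operation:
  add 235.228.51.64/28 -> H2 at depth 28
  add 104.155.188.183/32 -> H2 at depth 32
  add 104.0.0.0/8 -> H2 at depth 8
  add 235.0.0.0/8 -> H2 at depth 8
  add 235.224.0.0/11 -> H1 at depth 11
  - 104.155.188.183/32 clear@32
  add 235.228.51.0/24 -> H2 at depth 24
  add 235.228.51.64/28 -> H0 at depth 28
  add 104.155.176.0/20 -> H2 at depth 20
  ? 103.253.52.232  path d0:-→d1:-→d2:-→d3:-→d4:-  best=no-route
  add 0.0.0.0/0 -> H1 at depth 0
  - 0.0.0.0/0 clear@0
  ? 141.216.140.251  path d0:-→d1:-  best=no-route
  add 104.155.188.160/27 -> H0 at depth 27
  ? 235.228.51.79  path d0:-→d1:-→d2:-→d3:-→d4:-→d5:-→d6:-→d7:-→d8:H2→d9:-→d10:-→d11:H1→d12:-→d13:-→d14:-→d15:-→d16:-→d17:-→d18:-→d19:-→d20:-→d21:-→d22:-→d23:-→d24:H2→d25:-→d26:-→d27:-→d28:H0  best=H0
  add 104.155.188.176/28 -> H3 at depth 28
  add 235.228.0.0/16 -> H1 at depth 16
  - 104.0.0.0/8 clear@8
  add 104.154.0.0/15 -> H3 at depth 15
  ? 104.155.190.214  path d0:-→d1:-→d2:-→d3:-→d4:-→d5:-→d6:-→d7:-→d8:-→d9:-→d10:-→d11:-→d12:-→d13:-→d14:-→d15:H3→d16:-→d17:-→d18:-→d19:-→d20:H2→d21:-→d22:-  best=H2
  ? 127.183.5.0  path d0:-→d1:-→d2:-→d3:-  best=no-route
  add 0.0.0.0/0 -> H2 at depth 0
  add 128.0.0.0/1 -> H1 at depth 1
  ? 235.224.0.56  path d0:H2→d1:H1→d2:-→d3:-→d4:-→d5:-→d6:-→d7:-→d8:H2→d9:-→d10:-→d11:H1→d12:-→d13:-  best=H1
  add 104.155.188.176/28 -> H3 at depth 28
  - 104.155.188.176/28 clear@28
  - 235.0.0.0/8 clear@8
  add 235.0.0.0/8 -> H0 at depth 8
  ? 195.23.137.26  path d0:H2→d1:H1→d2:-  best=H1
  ? 104.154.35.220  path d0:H2→d1:-→d2:-→d3:-→d4:-→d5:-→d6:-→d7:-→d8:-→d9:-→d10:-→d11:-→d12:-→d13:-→d14:-→d15:H3  best=H3
  ? 235.228.51.27  path d0:H2→d1:H1→d2:-→d3:-→d4:-→d5:-→d6:-→d7:-→d8:H0→d9:-→d10:-→d11:H1→d12:-→d13:-→d14:-→d15:-→d16:H1→d17:-→d18:-→d19:-→d20:-→d21:-→d22:-→d23:-→d24:H2→d25:-  best=H2
  ? 235.228.51.64  path d0:H2→d1:H1→d2:-→d3:-→d4:-→d5:-→d6:-→d7:-→d8:H0→d9:-→d10:-→d11:H1→d12:-→d13:-→d14:-→d15:-→d16:H1→d17:-→d18:-→d19:-→d20:-→d21:-→d22:-→d23:-→d24:H2→d25:-→d26:-→d27:-→d28:H0  best=H0
  ? 235.228.51.70  path d0:H2→d1:H1→d2:-→d3:-→d4:-→d5:-→d6:-→d7:-→d8:H0→d9:-→d10:-→d11:H1→d12:-→d13:-→d14:-→d15:-→d16:H1→d17:-→d18:-→d19:-→d20:-→d21:-→d22:-→d23:-→d24:H2→d25:-→d26:-→d27:-→d28:H0  best=H0
  add 104.144.0.0/12 -> H1 at depth 12
  ? 44.115.111.136  path d0:H2→d1:-  best=H2
  add 235.0.0.0/8 -> H1 at depth 8

== LOOKUPS ==
["no-route","no-route","H0","H2","no-route","H1","H1","H3","H2","H0","H0","H2"]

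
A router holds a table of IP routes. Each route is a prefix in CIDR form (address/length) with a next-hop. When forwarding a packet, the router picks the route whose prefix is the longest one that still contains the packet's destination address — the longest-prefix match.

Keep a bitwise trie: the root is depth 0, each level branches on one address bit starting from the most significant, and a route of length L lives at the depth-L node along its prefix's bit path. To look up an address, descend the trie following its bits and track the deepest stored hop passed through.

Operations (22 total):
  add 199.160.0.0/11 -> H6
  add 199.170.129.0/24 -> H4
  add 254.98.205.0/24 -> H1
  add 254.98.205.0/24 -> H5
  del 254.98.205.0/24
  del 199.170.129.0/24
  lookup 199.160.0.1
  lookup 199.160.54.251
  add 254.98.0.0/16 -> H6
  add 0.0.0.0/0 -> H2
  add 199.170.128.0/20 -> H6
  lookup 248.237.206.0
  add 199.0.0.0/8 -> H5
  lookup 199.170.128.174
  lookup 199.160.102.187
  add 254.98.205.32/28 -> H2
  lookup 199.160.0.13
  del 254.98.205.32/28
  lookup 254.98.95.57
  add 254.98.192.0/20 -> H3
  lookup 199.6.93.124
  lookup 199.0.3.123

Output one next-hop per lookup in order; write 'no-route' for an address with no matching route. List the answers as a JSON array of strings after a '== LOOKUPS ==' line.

Process each operation:
  + 199.160.0.0/11 (H6) depth=11
  + 199.170.129.0/24 (H4) depth=24
  + 254.98.205.0/24 (H1) depth=24
  + 254.98.205.0/24 (H5) depth=24
  - 254.98.205.0/24 clear@24
  - 199.170.129.0/24 clear@24
  lookup 199.160.0.1: bits 110001111010 walk d0:-→d1:-→d2:-→d3:-→d4:-→d5:-→d6:-→d7:-→d8:-→d9:-→d10:-→d11:H6→d12:- -> H6
  lookup 199.160.54.251: bits 110001111010 walk d0:-→d1:-→d2:-→d3:-→d4:-→d5:-→d6:-→d7:-→d8:-→d9:-→d10:-→d11:H6→d12:- -> H6
  + 254.98.0.0/16 (H6) depth=16
  + 0.0.0.0/0 (H2) depth=0
  + 199.170.128.0/20 (H6) depth=20
  lookup 248.237.206.0: bits 11111 walk d0:H2→d1:-→d2:-→d3:-→d4:-→d5:- -> H2
  + 199.0.0.0/8 (H5) depth=8
  lookup 199.170.128.174: bits 11000111101010101000000 walk d0:H2→d1:-→d2:-→d3:-→d4:-→d5:-→d6:-→d7:-→d8:H5→d9:-→d10:-→d11:H6→d12:-→d13:-→d14:-→d15:-→d16:-→d17:-→d18:-→d19:-→d20:H6→d21:-→d22:-→d23:- -> H6
  lookup 199.160.102.187: bits 110001111010 walk d0:H2→d1:-→d2:-→d3:-→d4:-→d5:-→d6:-→d7:-→d8:H5→d9:-→d10:-→d11:H6→d12:- -> H6
  + 254.98.205.32/28 (H2) depth=28
  lookup 199.160.0.13: bits 110001111010 walk d0:H2→d1:-→d2:-→d3:-→d4:-→d5:-→d6:-→d7:-→d8:H5→d9:-→d10:-→d11:H6→d12:- -> H6
  - 254.98.205.32/28 clear@28
  lookup 254.98.95.57: bits 1111111001100010 walk d0:H2→d1:-→d2:-→d3:-→d4:-→d5:-→d6:-→d7:-→d8:-→d9:-→d10:-→d11:-→d12:-→d13:-→d14:-→d15:-→d16:H6 -> H6
  + 254.98.192.0/20 (H3) depth=20
  lookup 199.6.93.124: bits 11000111 walk d0:H2→d1:-→d2:-→d3:-→d4:-→d5:-→d6:-→d7:-→d8:H5 -> H5
  lookup 199.0.3.123: bits 11000111 walk d0:H2→d1:-→d2:-→d3:-→d4:-→d5:-→d6:-→d7:-→d8:H5 -> H5

== LOOKUPS ==
["H6","H6","H2","H6","H6","H6","H6","H5","H5"]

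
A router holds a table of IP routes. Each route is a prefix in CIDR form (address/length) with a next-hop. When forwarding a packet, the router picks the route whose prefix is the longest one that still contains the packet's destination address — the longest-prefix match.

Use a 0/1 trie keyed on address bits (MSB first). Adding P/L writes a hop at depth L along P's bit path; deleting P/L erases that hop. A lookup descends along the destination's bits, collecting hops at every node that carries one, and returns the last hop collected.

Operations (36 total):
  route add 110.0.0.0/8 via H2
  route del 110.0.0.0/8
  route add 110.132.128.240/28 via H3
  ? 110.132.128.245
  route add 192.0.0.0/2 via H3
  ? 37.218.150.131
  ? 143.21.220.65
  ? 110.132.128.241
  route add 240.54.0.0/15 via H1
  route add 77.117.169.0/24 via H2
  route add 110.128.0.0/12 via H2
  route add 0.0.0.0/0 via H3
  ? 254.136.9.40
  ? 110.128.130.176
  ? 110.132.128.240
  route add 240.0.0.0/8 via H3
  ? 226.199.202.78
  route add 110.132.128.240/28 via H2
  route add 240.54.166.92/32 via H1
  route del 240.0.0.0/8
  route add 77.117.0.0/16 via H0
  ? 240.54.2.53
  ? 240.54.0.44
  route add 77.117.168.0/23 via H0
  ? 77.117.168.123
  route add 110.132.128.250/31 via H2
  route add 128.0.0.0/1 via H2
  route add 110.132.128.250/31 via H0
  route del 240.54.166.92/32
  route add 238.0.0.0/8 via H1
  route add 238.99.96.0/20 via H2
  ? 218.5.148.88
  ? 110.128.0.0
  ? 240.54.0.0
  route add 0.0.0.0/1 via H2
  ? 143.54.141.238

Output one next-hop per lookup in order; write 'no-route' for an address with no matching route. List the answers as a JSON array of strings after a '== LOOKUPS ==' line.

Apply in order:
  + 110.0.0.0/8 (H2) depth=8
  del 110.0.0.0/8 (clear depth 8)
  + 110.132.128.240/28 (H3) depth=28
  Q 110.132.128.245: descend 0110111010000100100000001111 ; hops seen [H3] ; pick H3
  + 192.0.0.0/2 (H3) depth=2
  Q 37.218.150.131: descend 0 ; hops seen [∅] ; pick no-route
  Q 143.21.220.65: descend 1 ; hops seen [∅] ; pick no-route
  Q 110.132.128.241: descend 0110111010000100100000001111 ; hops seen [H3] ; pick H3
  + 240.54.0.0/15 (H1) depth=15
  + 77.117.169.0/24 (H2) depth=24
  + 110.128.0.0/12 (H2) depth=12
  + 0.0.0.0/0 (H3) depth=0
  Q 254.136.9.40: descend 1111 ; hops seen [H3,H3] ; pick H3
  Q 110.128.130.176: descend 0110111010000 ; hops seen [H3,H2] ; pick H2
  Q 110.132.128.240: descend 0110111010000100100000001111 ; hops seen [H3,H2,H3] ; pick H3
  + 240.0.0.0/8 (H3) depth=8
  Q 226.199.202.78: descend 111 ; hops seen [H3,H3] ; pick H3
  + 110.132.128.240/28 (H2) depth=28
  + 240.54.166.92/32 (H1) depth=32
  del 240.0.0.0/8 (clear depth 8)
  + 77.117.0.0/16 (H0) depth=16
  Q 240.54.2.53: descend 1111000000110110 ; hops seen [H3,H3,H1] ; pick H1
  Q 240.54.0.44: descend 1111000000110110 ; hops seen [H3,H3,H1] ; pick H1
  + 77.117.168.0/23 (H0) depth=23
  Q 77.117.168.123: descend 01001101011101011010100 ; hops seen [H3,H0,H0] ; pick H0
  + 110.132.128.250/31 (H2) depth=31
  + 128.0.0.0/1 (H2) depth=1
  + 110.132.128.250/31 (H0) depth=31
  del 240.54.166.92/32 (clear depth 32)
  + 238.0.0.0/8 (H1) depth=8
  + 238.99.96.0/20 (H2) depth=20
  Q 218.5.148.88: descend 11 ; hops seen [H3,H2,H3] ; pick H3
  Q 110.128.0.0: descend 0110111010000 ; hops seen [H3,H2] ; pick H2
  Q 240.54.0.0: descend 1111000000110110 ; hops seen [H3,H2,H3,H1] ; pick H1
  + 0.0.0.0/1 (H2) depth=1
  Q 143.54.141.238: descend 1 ; hops seen [H3,H2] ; pick H2

== LOOKUPS ==
["H3","no-route","no-route","H3","H3","H2","H3","H3","H1","H1","H0","H3","H2","H1","H2"]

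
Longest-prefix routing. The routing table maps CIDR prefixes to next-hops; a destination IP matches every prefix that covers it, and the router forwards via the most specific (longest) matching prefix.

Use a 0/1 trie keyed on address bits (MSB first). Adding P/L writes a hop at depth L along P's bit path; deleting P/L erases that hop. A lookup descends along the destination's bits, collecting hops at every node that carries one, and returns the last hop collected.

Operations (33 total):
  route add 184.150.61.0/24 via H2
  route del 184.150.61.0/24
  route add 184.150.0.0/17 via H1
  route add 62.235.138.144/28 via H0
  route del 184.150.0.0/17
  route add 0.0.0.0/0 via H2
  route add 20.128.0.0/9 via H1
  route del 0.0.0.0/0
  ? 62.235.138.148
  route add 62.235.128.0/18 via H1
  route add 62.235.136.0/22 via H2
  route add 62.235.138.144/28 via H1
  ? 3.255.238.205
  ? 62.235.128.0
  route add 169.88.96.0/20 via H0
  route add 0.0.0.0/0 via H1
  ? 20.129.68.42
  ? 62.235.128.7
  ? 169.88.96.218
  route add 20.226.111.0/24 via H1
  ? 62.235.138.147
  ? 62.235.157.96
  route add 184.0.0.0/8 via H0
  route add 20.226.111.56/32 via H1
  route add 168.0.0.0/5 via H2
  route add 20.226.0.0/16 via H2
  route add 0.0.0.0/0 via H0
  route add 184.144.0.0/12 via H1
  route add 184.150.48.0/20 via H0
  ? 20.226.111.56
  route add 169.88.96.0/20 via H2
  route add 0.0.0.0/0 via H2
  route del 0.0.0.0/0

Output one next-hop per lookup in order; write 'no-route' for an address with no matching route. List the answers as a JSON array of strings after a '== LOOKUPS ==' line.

Apply in order:
  add 184.150.61.0/24 -> H2 at depth 24
  del 184.150.61.0/24 (clear depth 24)
  add 184.150.0.0/17 -> H1 at depth 17
  add 62.235.138.144/28 -> H0 at depth 28
  del 184.150.0.0/17 (clear depth 17)
  add 0.0.0.0/0 -> H2 at depth 0
  add 20.128.0.0/9 -> H1 at depth 9
  del 0.0.0.0/0 (clear depth 0)
  lookup 62.235.138.148: bits 0011111011101011100010101001 walk d0:-→d1:-→d2:-→d3:-→d4:-→d5:-→d6:-→d7:-→d8:-→d9:-→d10:-→d11:-→d12:-→d13:-→d14:-→d15:-→d16:-→d17:-→d18:-→d19:-→d20:-→d21:-→d22:-→d23:-→d24:-→d25:-→d26:-→d27:-→d28:H0 -> H0
  add 62.235.128.0/18 -> H1 at depth 18
  add 62.235.136.0/22 -> H2 at depth 22
  add 62.235.138.144/28 -> H1 at depth 28
  lookup 3.255.238.205: bits 000 walk d0:-→d1:-→d2:-→d3:- -> no-route
  lookup 62.235.128.0: bits 00111110111010111000 walk d0:-→d1:-→d2:-→d3:-→d4:-→d5:-→d6:-→d7:-→d8:-→d9:-→d10:-→d11:-→d12:-→d13:-→d14:-→d15:-→d16:-→d17:-→d18:H1→d19:-→d20:- -> H1
  add 169.88.96.0/20 -> H0 at depth 20
  add 0.0.0.0/0 -> H1 at depth 0
  lookup 20.129.68.42: bits 000101001 walk d0:H1→d1:-→d2:-→d3:-→d4:-→d5:-→d6:-→d7:-→d8:-→d9:H1 -> H1
  lookup 62.235.128.7: bits 00111110111010111000 walk d0:H1→d1:-→d2:-→d3:-→d4:-→d5:-→d6:-→d7:-→d8:-→d9:-→d10:-→d11:-→d12:-→d13:-→d14:-→d15:-→d16:-→d17:-→d18:H1→d19:-→d20:- -> H1
  lookup 169.88.96.218: bits 10101001010110000110 walk d0:H1→d1:-→d2:-→d3:-→d4:-→d5:-→d6:-→d7:-→d8:-→d9:-→d10:-→d11:-→d12:-→d13:-→d14:-→d15:-→d16:-→d17:-→d18:-→d19:-→d20:H0 -> H0
  add 20.226.111.0/24 -> H1 at depth 24
  lookup 62.235.138.147: bits 0011111011101011100010101001 walk d0:H1→d1:-→d2:-→d3:-→d4:-→d5:-→d6:-→d7:-→d8:-→d9:-→d10:-→d11:-→d12:-→d13:-→d14:-→d15:-→d16:-→d17:-→d18:H1→d19:-→d20:-→d21:-→d22:H2→d23:-→d24:-→d25:-→d26:-→d27:-→d28:H1 -> H1
  lookup 62.235.157.96: bits 0011111011101011100 walk d0:H1→d1:-→d2:-→d3:-→d4:-→d5:-→d6:-→d7:-→d8:-→d9:-→d10:-→d11:-→d12:-→d13:-→d14:-→d15:-→d16:-→d17:-→d18:H1→d19:- -> H1
  add 184.0.0.0/8 -> H0 at depth 8
  add 20.226.111.56/32 -> H1 at depth 32
  add 168.0.0.0/5 -> H2 at depth 5
  add 20.226.0.0/16 -> H2 at depth 16
  add 0.0.0.0/0 -> H0 at depth 0
  add 184.144.0.0/12 -> H1 at depth 12
  add 184.150.48.0/20 -> H0 at depth 20
  lookup 20.226.111.56: bits 00010100111000100110111100111000 walk d0:H0→d1:-→d2:-→d3:-→d4:-→d5:-→d6:-→d7:-→d8:-→d9:H1→d10:-→d11:-→d12:-→d13:-→d14:-→d15:-→d16:H2→d17:-→d18:-→d19:-→d20:-→d21:-→d22:-→d23:-→d24:H1→d25:-→d26:-→d27:-→d28:-→d29:-→d30:-→d31:-→d32:H1 -> H1
  add 169.88.96.0/20 -> H2 at depth 20
  add 0.0.0.0/0 -> H2 at depth 0
  del 0.0.0.0/0 (clear depth 0)

== LOOKUPS ==
["H0","no-route","H1","H1","H1","H0","H1","H1","H1"]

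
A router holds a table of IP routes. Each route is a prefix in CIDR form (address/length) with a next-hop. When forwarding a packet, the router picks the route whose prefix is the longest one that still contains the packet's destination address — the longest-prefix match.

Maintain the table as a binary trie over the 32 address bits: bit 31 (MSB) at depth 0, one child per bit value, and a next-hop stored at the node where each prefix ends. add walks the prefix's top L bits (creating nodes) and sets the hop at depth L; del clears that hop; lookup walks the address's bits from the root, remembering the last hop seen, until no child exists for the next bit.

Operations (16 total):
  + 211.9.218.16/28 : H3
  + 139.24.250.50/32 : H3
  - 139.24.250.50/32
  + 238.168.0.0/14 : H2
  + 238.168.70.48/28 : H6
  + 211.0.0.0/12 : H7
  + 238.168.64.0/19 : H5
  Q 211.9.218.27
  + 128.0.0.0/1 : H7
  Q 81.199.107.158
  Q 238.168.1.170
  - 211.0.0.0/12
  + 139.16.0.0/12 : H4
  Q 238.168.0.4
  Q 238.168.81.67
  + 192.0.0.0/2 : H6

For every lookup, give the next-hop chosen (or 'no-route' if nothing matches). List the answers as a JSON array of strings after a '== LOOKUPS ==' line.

Apply in order:
  + 211.9.218.16/28 (H3) depth=28
  + 139.24.250.50/32 (H3) depth=32
  - 139.24.250.50/32 clear@32
  + 238.168.0.0/14 (H2) depth=14
  + 238.168.70.48/28 (H6) depth=28
  + 211.0.0.0/12 (H7) depth=12
  + 238.168.64.0/19 (H5) depth=19
  lookup 211.9.218.27: bits 1101001100001001110110100001 walk d0:-→d1:-→d2:-→d3:-→d4:-→d5:-→d6:-→d7:-→d8:-→d9:-→d10:-→d11:-→d12:H7→d13:-→d14:-→d15:-→d16:-→d17:-→d18:-→d19:-→d20:-→d21:-→d22:-→d23:-→d24:-→d25:-→d26:-→d27:-→d28:H3 -> H3
  + 128.0.0.0/1 (H7) depth=1
  lookup 81.199.107.158: bits ε walk d0:- -> no-route
  lookup 238.168.1.170: bits 11101110101010000 walk d0:-→d1:H7→d2:-→d3:-→d4:-→d5:-→d6:-→d7:-→d8:-→d9:-→d10:-→d11:-→d12:-→d13:-→d14:H2→d15:-→d16:-→d17:- -> H2
  - 211.0.0.0/12 clear@12
  + 139.16.0.0/12 (H4) depth=12
  lookup 238.168.0.4: bits 11101110101010000 walk d0:-→d1:H7→d2:-→d3:-→d4:-→d5:-→d6:-→d7:-→d8:-→d9:-→d10:-→d11:-→d12:-→d13:-→d14:H2→d15:-→d16:-→d17:- -> H2
  lookup 238.168.81.67: bits 1110111010101000010 walk d0:-→d1:H7→d2:-→d3:-→d4:-→d5:-→d6:-→d7:-→d8:-→d9:-→d10:-→d11:-→d12:-→d13:-→d14:H2→d15:-→d16:-→d17:-→d18:-→d19:H5 -> H5
  + 192.0.0.0/2 (H6) depth=2

== LOOKUPS ==
["H3","no-route","H2","H2","H5"]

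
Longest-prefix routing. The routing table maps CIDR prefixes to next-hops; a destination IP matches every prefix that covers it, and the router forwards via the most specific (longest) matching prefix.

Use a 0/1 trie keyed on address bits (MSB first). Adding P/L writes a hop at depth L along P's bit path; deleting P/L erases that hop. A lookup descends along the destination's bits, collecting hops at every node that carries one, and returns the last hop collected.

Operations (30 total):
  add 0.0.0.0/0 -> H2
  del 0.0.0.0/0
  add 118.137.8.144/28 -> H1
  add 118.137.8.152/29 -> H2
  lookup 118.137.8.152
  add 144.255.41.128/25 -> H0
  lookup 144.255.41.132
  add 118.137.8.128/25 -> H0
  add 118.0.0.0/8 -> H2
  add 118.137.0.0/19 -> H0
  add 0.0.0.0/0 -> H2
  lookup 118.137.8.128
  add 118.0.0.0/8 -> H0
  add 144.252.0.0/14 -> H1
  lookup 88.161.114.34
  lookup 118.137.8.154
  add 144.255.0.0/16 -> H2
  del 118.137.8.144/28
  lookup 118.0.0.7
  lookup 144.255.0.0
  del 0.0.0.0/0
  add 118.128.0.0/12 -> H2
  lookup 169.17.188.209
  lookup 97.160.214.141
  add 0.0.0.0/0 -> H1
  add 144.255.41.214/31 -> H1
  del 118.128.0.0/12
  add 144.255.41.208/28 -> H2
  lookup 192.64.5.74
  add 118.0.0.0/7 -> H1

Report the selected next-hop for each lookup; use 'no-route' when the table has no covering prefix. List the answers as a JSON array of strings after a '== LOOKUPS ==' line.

Trace:
  + 0.0.0.0/0 (H2) depth=0
  - 0.0.0.0/0 clear@0
  + 118.137.8.144/28 (H1) depth=28
  + 118.137.8.152/29 (H2) depth=29
  lookup 118.137.8.152: bits 01110110100010010000100010011 walk d0:-→d1:-→d2:-→d3:-→d4:-→d5:-→d6:-→d7:-→d8:-→d9:-→d10:-→d11:-→d12:-→d13:-→d14:-→d15:-→d16:-→d17:-→d18:-→d19:-→d20:-→d21:-→d22:-→d23:-→d24:-→d25:-→d26:-→d27:-→d28:H1→d29:H2 -> H2
  + 144.255.41.128/25 (H0) depth=25
  lookup 144.255.41.132: bits 1001000011111111001010011 walk d0:-→d1:-→d2:-→d3:-→d4:-→d5:-→d6:-→d7:-→d8:-→d9:-→d10:-→d11:-→d12:-→d13:-→d14:-→d15:-→d16:-→d17:-→d18:-→d19:-→d20:-→d21:-→d22:-→d23:-→d24:-→d25:H0 -> H0
  + 118.137.8.128/25 (H0) depth=25
  + 118.0.0.0/8 (H2) depth=8
  + 118.137.0.0/19 (H0) depth=19
  + 0.0.0.0/0 (H2) depth=0
  lookup 118.137.8.128: bits 011101101000100100001000100 walk d0:H2→d1:-→d2:-→d3:-→d4:-→d5:-→d6:-→d7:-→d8:H2→d9:-→d10:-→d11:-→d12:-→d13:-→d14:-→d15:-→d16:-→d17:-→d18:-→d19:H0→d20:-→d21:-→d22:-→d23:-→d24:-→d25:H0→d26:-→d27:- -> H0
  + 118.0.0.0/8 (H0) depth=8
  + 144.252.0.0/14 (H1) depth=14
  lookup 88.161.114.34: bits 01 walk d0:H2→d1:-→d2:- -> H2
  lookup 118.137.8.154: bits 01110110100010010000100010011 walk d0:H2→d1:-→d2:-→d3:-→d4:-→d5:-→d6:-→d7:-→d8:H0→d9:-→d10:-→d11:-→d12:-→d13:-→d14:-→d15:-→d16:-→d17:-→d18:-→d19:H0→d20:-→d21:-→d22:-→d23:-→d24:-→d25:H0→d26:-→d27:-→d28:H1→d29:H2 -> H2
  + 144.255.0.0/16 (H2) depth=16
  - 118.137.8.144/28 clear@28
  lookup 118.0.0.7: bits 01110110 walk d0:H2→d1:-→d2:-→d3:-→d4:-→d5:-→d6:-→d7:-→d8:H0 -> H0
  lookup 144.255.0.0: bits 100100001111111100 walk d0:H2→d1:-→d2:-→d3:-→d4:-→d5:-→d6:-→d7:-→d8:-→d9:-→d10:-→d11:-→d12:-→d13:-→d14:H1→d15:-→d16:H2→d17:-→d18:- -> H2
  - 0.0.0.0/0 clear@0
  + 118.128.0.0/12 (H2) depth=12
  lookup 169.17.188.209: bits 10 walk d0:-→d1:-→d2:- -> no-route
  lookup 97.160.214.141: bits 011 walk d0:-→d1:-→d2:-→d3:- -> no-route
  + 0.0.0.0/0 (H1) depth=0
  + 144.255.41.214/31 (H1) depth=31
  - 118.128.0.0/12 clear@12
  + 144.255.41.208/28 (H2) depth=28
  lookup 192.64.5.74: bits 1 walk d0:H1→d1:- -> H1
  + 118.0.0.0/7 (H1) depth=7

== LOOKUPS ==
["H2","H0","H0","H2","H2","H0","H2","no-route","no-route","H1"]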